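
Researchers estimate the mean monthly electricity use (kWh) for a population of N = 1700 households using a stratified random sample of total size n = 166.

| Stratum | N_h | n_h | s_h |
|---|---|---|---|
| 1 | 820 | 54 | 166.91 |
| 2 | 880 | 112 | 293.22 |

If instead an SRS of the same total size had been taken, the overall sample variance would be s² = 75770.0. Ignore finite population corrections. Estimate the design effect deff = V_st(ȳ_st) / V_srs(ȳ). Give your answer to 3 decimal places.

V̂(ȳ_st) = Σ W_h² s_h²/n_h, with W_h = N_h/N and N = 1700:
  stratum 1: (820/1700)²·166.91²/54 = 120.033
  stratum 2: (880/1700)²·293.22²/112 = 205.701
V_st = 325.734
V_srs = s²/n = 75770.0/166 = 456.446
deff = V_st / V_srs = 325.734/456.446 = 0.7136

deff ≈ 0.714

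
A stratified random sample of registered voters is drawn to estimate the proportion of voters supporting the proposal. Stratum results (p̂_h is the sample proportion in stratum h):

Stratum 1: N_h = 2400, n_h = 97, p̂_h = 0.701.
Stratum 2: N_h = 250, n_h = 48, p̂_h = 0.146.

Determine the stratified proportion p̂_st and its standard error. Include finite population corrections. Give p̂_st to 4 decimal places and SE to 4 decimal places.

p̂_st ≈ 0.6486, SE ≈ 0.0417

N = 2650; stratum weights W_h = N_h/N.
p̂_st = Σ W_h p̂_h = (2400·0.701 + 250·0.146)/2650 = 0.64864
V̂(p̂_st) = Σ W_h² (1 − n_h/N_h) p̂_h(1−p̂_h)/(n_h−1):
  stratum 1: (2400/2650)²·(1 − 97/2400)·0.701·0.299/96 = 0.00171843
  stratum 2: (250/2650)²·(1 − 48/250)·0.146·0.854/47 = 1.90771e-05
V̂(p̂_st) = 0.00173751; SE = √V̂ = 0.0416834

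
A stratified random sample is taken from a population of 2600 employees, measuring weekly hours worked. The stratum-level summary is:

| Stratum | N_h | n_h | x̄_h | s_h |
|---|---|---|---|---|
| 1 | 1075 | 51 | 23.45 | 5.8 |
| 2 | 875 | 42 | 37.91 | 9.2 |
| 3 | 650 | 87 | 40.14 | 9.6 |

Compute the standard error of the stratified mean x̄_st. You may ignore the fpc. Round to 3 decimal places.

V̂(x̄_st) = Σ W_h² s_h²/n_h, with W_h = N_h/N and N = 2600:
  stratum 1: (1075/2600)²·5.8²/51 = 0.11276
  stratum 2: (875/2600)²·9.2²/42 = 0.228242
  stratum 3: (650/2600)²·9.6²/87 = 0.0662069
V̂(x̄_st) = 0.407209
SE(x̄_st) = √0.407209 = 0.63813

SE(x̄_st) ≈ 0.638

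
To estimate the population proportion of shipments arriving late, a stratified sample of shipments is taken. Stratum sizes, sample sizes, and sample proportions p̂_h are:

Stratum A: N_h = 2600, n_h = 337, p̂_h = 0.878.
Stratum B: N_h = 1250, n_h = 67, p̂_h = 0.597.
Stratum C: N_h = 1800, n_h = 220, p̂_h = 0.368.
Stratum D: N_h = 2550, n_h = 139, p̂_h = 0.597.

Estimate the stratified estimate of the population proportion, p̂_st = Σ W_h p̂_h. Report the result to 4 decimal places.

p̂_st ≈ 0.6358

N = 8200; stratum weights W_h = N_h/N.
p̂_st = Σ W_h p̂_h = (2600·0.878 + 1250·0.597 + 1800·0.368 + 2550·0.597)/8200 = 0.63583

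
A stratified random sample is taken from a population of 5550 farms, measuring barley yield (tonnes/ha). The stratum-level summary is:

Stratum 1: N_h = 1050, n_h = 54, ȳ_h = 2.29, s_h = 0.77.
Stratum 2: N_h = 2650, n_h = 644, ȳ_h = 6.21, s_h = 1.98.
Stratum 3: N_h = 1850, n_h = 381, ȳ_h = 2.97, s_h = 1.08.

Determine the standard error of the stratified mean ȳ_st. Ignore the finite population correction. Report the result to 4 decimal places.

V̂(ȳ_st) = Σ W_h² s_h²/n_h, with W_h = N_h/N and N = 5550:
  stratum 1: (1050/5550)²·0.77²/54 = 0.000392989
  stratum 2: (2650/5550)²·1.98²/644 = 0.00138787
  stratum 3: (1850/5550)²·1.08²/381 = 0.000340157
V̂(ȳ_st) = 0.00212102
SE(ȳ_st) = √0.00212102 = 0.0460545

SE(ȳ_st) ≈ 0.0461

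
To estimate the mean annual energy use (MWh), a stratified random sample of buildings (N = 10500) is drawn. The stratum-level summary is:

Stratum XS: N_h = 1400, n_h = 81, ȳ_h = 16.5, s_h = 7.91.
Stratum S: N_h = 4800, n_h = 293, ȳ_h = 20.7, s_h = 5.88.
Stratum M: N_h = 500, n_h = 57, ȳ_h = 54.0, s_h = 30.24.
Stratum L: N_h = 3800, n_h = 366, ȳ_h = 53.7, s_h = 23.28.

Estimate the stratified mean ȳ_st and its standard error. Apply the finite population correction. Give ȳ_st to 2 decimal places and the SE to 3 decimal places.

ȳ_st = Σ W_h ȳ_h = (1400·16.5 + 4800·20.7 + 500·54.0 + 3800·53.7)/10500 = 33.66857
V̂(ȳ_st) = Σ W_h² (1 − n_h/N_h) s_h²/n_h, with W_h = N_h/N and N = 10500:
  stratum XS: (1400/10500)²·(1 − 81/1400)·7.91²/81 = 0.0129379
  stratum S: (4800/10500)²·(1 − 293/4800)·5.88²/293 = 0.0231546
  stratum M: (500/10500)²·(1 − 57/500)·30.24²/57 = 0.0322317
  stratum L: (3800/10500)²·(1 − 366/3800)·23.28²/366 = 0.175263
V̂(ȳ_st) = 0.243587
SE(ȳ_st) = √0.243587 = 0.493546

ȳ_st ≈ 33.67, SE ≈ 0.494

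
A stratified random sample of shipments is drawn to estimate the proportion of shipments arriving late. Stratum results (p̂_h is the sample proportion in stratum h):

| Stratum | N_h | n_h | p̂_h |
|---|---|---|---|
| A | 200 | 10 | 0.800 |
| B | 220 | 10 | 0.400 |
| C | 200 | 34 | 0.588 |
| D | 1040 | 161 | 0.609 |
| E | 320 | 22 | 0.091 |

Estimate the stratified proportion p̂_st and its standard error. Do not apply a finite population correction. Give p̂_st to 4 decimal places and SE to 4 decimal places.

p̂_st ≈ 0.5192, SE ≈ 0.0332

N = 1980; stratum weights W_h = N_h/N.
p̂_st = Σ W_h p̂_h = (200·0.800 + 220·0.400 + 200·0.588 + 1040·0.609 + 320·0.091)/1980 = 0.51923
V̂(p̂_st) = Σ W_h² p̂_h(1−p̂_h)/(n_h−1):
  stratum A: (200/1980)²·0.800·0.200/9 = 0.000181387
  stratum B: (220/1980)²·0.400·0.600/9 = 0.000329218
  stratum C: (200/1980)²·0.588·0.412/33 = 7.49014e-05
  stratum D: (1040/1980)²·0.609·0.391/160 = 0.000410592
  stratum E: (320/1980)²·0.091·0.909/21 = 0.000102886
V̂(p̂_st) = 0.00109898; SE = √V̂ = 0.0331509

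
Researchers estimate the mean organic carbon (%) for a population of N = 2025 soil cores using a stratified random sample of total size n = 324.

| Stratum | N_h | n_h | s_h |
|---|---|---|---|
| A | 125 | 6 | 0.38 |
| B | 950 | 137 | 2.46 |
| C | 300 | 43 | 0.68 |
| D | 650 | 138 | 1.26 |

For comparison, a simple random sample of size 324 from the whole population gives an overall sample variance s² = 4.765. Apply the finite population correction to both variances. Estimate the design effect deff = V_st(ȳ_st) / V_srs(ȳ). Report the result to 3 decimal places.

V̂(ȳ_st) = Σ W_h² (1 − n_h/N_h) s_h²/n_h, with W_h = N_h/N and N = 2025:
  stratum A: (125/2025)²·(1 − 6/125)·0.38²/6 = 8.73017e-05
  stratum B: (950/2025)²·(1 − 137/950)·2.46²/137 = 0.00831982
  stratum C: (300/2025)²·(1 − 43/300)·0.68²/43 = 0.000202187
  stratum D: (650/2025)²·(1 − 138/650)·1.26²/138 = 0.000933674
V_st = 0.00954298
V_srs = (1 − 324/2025)·4.765/324 = 0.0123537
deff = V_st / V_srs = 0.00954298/0.0123537 = 0.7725

deff ≈ 0.772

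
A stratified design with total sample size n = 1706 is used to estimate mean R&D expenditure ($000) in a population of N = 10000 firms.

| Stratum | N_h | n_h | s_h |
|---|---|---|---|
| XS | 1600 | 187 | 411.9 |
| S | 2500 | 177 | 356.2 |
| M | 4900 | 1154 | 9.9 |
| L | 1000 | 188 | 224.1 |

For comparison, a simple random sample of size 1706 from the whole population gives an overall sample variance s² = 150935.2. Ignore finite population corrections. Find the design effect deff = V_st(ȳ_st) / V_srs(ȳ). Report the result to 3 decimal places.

deff ≈ 0.799

V̂(ȳ_st) = Σ W_h² s_h²/n_h, with W_h = N_h/N and N = 10000:
  stratum XS: (1600/10000)²·411.9²/187 = 23.2264
  stratum S: (2500/10000)²·356.2²/177 = 44.8017
  stratum M: (4900/10000)²·9.9²/1154 = 0.0203919
  stratum L: (1000/10000)²·224.1²/188 = 2.67132
V_st = 70.7198
V_srs = s²/n = 150935.2/1706 = 88.4732
deff = V_st / V_srs = 70.7198/88.4732 = 0.7993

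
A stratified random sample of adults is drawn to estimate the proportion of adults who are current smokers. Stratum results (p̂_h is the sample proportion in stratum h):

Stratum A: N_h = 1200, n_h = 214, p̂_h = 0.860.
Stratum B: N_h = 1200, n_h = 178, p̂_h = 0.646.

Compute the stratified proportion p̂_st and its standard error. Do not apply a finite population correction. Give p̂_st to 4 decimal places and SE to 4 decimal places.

p̂_st ≈ 0.7530, SE ≈ 0.0215

N = 2400; stratum weights W_h = N_h/N.
p̂_st = Σ W_h p̂_h = (1200·0.860 + 1200·0.646)/2400 = 0.75300
V̂(p̂_st) = Σ W_h² p̂_h(1−p̂_h)/(n_h−1):
  stratum A: (1200/2400)²·0.860·0.140/213 = 0.000141315
  stratum B: (1200/2400)²·0.646·0.354/177 = 0.000323
V̂(p̂_st) = 0.000464315; SE = √V̂ = 0.021548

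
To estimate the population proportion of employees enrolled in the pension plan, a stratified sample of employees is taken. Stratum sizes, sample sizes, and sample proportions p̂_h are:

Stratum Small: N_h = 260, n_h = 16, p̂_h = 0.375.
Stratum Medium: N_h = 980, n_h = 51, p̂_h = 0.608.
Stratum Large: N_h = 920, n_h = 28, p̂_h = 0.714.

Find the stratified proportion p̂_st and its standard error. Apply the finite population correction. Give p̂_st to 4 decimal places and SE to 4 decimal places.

p̂_st ≈ 0.6251, SE ≈ 0.0497

N = 2160; stratum weights W_h = N_h/N.
p̂_st = Σ W_h p̂_h = (260·0.375 + 980·0.608 + 920·0.714)/2160 = 0.62510
V̂(p̂_st) = Σ W_h² (1 − n_h/N_h) p̂_h(1−p̂_h)/(n_h−1):
  stratum Small: (260/2160)²·(1 − 16/260)·0.375·0.625/15 = 0.000212459
  stratum Medium: (980/2160)²·(1 − 51/980)·0.608·0.392/50 = 0.000930152
  stratum Large: (920/2160)²·(1 − 28/920)·0.714·0.286/27 = 0.00133029
V̂(p̂_st) = 0.0024729; SE = √V̂ = 0.0497283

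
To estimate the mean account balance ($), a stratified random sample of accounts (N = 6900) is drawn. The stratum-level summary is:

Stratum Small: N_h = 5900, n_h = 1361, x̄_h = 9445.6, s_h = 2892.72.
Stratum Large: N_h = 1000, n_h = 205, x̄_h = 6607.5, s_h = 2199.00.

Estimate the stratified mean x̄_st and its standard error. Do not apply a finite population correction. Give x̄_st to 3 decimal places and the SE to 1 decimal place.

x̄_st = Σ W_h x̄_h = (5900·9445.6 + 1000·6607.5)/6900 = 9034.28116
V̂(x̄_st) = Σ W_h² s_h²/n_h, with W_h = N_h/N and N = 6900:
  stratum Small: (5900/6900)²·2892.72²/1361 = 4495.32
  stratum Large: (1000/6900)²·2199.00²/205 = 495.448
V̂(x̄_st) = 4990.77
SE(x̄_st) = √4990.77 = 70.6454

x̄_st ≈ 9034.281, SE ≈ 70.6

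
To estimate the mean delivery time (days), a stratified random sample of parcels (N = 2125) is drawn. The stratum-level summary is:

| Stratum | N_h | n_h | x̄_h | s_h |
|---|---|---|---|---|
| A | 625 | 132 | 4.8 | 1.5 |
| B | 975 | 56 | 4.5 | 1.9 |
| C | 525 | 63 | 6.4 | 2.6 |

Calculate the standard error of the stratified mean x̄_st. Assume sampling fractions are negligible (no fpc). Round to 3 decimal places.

V̂(x̄_st) = Σ W_h² s_h²/n_h, with W_h = N_h/N and N = 2125:
  stratum A: (625/2125)²·1.5²/132 = 0.00147452
  stratum B: (975/2125)²·1.9²/56 = 0.013571
  stratum C: (525/2125)²·2.6²/63 = 0.00654948
V̂(x̄_st) = 0.021595
SE(x̄_st) = √0.021595 = 0.146952

SE(x̄_st) ≈ 0.147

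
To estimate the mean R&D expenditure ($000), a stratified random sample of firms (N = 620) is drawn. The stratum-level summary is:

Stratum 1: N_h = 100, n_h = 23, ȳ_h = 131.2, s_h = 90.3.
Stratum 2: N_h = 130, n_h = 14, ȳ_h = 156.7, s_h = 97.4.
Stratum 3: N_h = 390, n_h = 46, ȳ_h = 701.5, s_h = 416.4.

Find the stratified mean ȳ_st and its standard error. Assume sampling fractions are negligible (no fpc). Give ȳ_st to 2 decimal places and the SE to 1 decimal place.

ȳ_st ≈ 495.28, SE ≈ 39.1

ȳ_st = Σ W_h ȳ_h = (100·131.2 + 130·156.7 + 390·701.5)/620 = 495.28387
V̂(ȳ_st) = Σ W_h² s_h²/n_h, with W_h = N_h/N and N = 620:
  stratum 1: (100/620)²·90.3²/23 = 9.22283
  stratum 2: (130/620)²·97.4²/14 = 29.7916
  stratum 3: (390/620)²·416.4²/46 = 1491.45
V̂(ȳ_st) = 1530.47
SE(ȳ_st) = √1530.47 = 39.1212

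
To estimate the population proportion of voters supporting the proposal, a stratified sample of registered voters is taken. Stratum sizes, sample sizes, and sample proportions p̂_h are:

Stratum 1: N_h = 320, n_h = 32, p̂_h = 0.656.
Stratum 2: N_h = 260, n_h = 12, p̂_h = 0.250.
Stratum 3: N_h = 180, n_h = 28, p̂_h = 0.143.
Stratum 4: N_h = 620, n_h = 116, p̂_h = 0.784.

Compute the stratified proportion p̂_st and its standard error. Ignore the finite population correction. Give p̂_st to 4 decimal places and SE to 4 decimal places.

p̂_st ≈ 0.5701, SE ≈ 0.0370

N = 1380; stratum weights W_h = N_h/N.
p̂_st = Σ W_h p̂_h = (320·0.656 + 260·0.250 + 180·0.143 + 620·0.784)/1380 = 0.57010
V̂(p̂_st) = Σ W_h² p̂_h(1−p̂_h)/(n_h−1):
  stratum 1: (320/1380)²·0.656·0.344/31 = 0.000391419
  stratum 2: (260/1380)²·0.250·0.750/11 = 0.000605058
  stratum 3: (180/1380)²·0.143·0.857/27 = 7.72218e-05
  stratum 4: (620/1380)²·0.784·0.216/115 = 0.000297233
V̂(p̂_st) = 0.00137093; SE = √V̂ = 0.0370261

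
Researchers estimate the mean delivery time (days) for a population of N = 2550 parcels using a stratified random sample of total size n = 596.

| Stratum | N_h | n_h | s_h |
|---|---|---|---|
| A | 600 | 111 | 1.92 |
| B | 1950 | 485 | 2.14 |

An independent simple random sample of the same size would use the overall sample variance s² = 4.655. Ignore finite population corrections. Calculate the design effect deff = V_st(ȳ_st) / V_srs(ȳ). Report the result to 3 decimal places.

V̂(ȳ_st) = Σ W_h² s_h²/n_h, with W_h = N_h/N and N = 2550:
  stratum A: (600/2550)²·1.92²/111 = 0.00183866
  stratum B: (1950/2550)²·2.14²/485 = 0.00552172
V_st = 0.00736038
V_srs = s²/n = 4.655/596 = 0.0078104
deff = V_st / V_srs = 0.00736038/0.0078104 = 0.9424

deff ≈ 0.942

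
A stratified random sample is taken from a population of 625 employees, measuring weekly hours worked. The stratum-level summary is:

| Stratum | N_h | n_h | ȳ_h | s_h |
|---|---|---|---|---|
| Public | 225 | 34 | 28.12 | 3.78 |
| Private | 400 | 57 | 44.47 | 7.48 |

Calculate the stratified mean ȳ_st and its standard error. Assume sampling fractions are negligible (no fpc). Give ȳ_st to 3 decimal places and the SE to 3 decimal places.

ȳ_st ≈ 38.584, SE ≈ 0.676

ȳ_st = Σ W_h ȳ_h = (225·28.12 + 400·44.47)/625 = 38.58400
V̂(ȳ_st) = Σ W_h² s_h²/n_h, with W_h = N_h/N and N = 625:
  stratum Public: (225/625)²·3.78²/34 = 0.054464
  stratum Private: (400/625)²·7.48²/57 = 0.402058
V̂(ȳ_st) = 0.456522
SE(ȳ_st) = √0.456522 = 0.675664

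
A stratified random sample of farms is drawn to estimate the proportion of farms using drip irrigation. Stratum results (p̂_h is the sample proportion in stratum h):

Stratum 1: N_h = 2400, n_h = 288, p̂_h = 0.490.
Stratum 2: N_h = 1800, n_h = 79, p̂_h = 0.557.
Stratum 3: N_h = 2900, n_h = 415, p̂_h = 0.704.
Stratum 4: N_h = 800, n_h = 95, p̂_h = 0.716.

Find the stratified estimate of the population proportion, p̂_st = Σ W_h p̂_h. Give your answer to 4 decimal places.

p̂_st ≈ 0.6067

N = 7900; stratum weights W_h = N_h/N.
p̂_st = Σ W_h p̂_h = (2400·0.490 + 1800·0.557 + 2900·0.704 + 800·0.716)/7900 = 0.60671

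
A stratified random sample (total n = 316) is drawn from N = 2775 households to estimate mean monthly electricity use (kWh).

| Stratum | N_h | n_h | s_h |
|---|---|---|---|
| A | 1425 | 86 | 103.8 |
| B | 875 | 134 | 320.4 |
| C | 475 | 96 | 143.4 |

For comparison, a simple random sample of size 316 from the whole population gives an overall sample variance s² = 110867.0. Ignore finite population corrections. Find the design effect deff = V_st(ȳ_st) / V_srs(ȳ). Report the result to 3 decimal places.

V̂(ȳ_st) = Σ W_h² s_h²/n_h, with W_h = N_h/N and N = 2775:
  stratum A: (1425/2775)²·103.8²/86 = 33.037
  stratum B: (875/2775)²·320.4²/134 = 76.1676
  stratum C: (475/2775)²·143.4²/96 = 6.27608
V_st = 115.481
V_srs = s²/n = 110867.0/316 = 350.845
deff = V_st / V_srs = 115.481/350.845 = 0.3292

deff ≈ 0.329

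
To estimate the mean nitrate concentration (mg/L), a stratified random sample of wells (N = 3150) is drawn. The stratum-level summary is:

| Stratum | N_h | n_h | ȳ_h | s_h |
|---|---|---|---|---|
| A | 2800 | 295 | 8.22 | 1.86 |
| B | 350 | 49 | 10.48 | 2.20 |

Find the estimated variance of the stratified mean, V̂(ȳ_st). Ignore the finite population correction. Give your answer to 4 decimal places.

V̂(ȳ_st) ≈ 0.0105

V̂(ȳ_st) = Σ W_h² s_h²/n_h, with W_h = N_h/N and N = 3150:
  stratum A: (2800/3150)²·1.86²/295 = 0.00926614
  stratum B: (350/3150)²·2.20²/49 = 0.00121945
V̂(ȳ_st) = 0.0104856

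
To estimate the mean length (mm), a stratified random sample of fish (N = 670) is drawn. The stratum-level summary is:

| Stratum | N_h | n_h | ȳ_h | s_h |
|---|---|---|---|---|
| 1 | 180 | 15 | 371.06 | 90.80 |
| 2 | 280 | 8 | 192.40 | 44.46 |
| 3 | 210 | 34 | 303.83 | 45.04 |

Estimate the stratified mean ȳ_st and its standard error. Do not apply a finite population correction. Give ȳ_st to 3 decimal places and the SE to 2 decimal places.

ȳ_st = Σ W_h ȳ_h = (180·371.06 + 280·192.40 + 210·303.83)/670 = 275.32403
V̂(ȳ_st) = Σ W_h² s_h²/n_h, with W_h = N_h/N and N = 670:
  stratum 1: (180/670)²·90.80²/15 = 39.6712
  stratum 2: (280/670)²·44.46²/8 = 43.1534
  stratum 3: (210/670)²·45.04²/34 = 5.86147
V̂(ȳ_st) = 88.6862
SE(ȳ_st) = √88.6862 = 9.41733

ȳ_st ≈ 275.324, SE ≈ 9.42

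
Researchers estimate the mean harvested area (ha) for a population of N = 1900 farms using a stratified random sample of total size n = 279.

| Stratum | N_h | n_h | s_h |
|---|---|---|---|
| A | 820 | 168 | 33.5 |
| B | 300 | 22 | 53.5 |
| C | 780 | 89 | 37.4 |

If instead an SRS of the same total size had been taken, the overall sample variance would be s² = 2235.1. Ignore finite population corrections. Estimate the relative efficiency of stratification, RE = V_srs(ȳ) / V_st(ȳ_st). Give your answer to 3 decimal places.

RE ≈ 1.123

V̂(ȳ_st) = Σ W_h² s_h²/n_h, with W_h = N_h/N and N = 1900:
  stratum A: (820/1900)²·33.5²/168 = 1.24423
  stratum B: (300/1900)²·53.5²/22 = 3.24355
  stratum C: (780/1900)²·37.4²/89 = 2.64871
V_st = 7.13649
V_srs = s²/n = 2235.1/279 = 8.01111
Relative efficiency = V_srs / V_st = 8.01111/7.13649 = 1.1226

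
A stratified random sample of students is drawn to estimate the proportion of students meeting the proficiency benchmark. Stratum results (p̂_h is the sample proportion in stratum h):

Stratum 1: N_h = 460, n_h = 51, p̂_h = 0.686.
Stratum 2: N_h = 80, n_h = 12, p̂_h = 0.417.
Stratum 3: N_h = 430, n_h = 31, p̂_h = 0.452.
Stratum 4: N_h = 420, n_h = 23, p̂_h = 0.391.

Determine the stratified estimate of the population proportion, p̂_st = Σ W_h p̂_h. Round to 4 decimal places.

N = 1390; stratum weights W_h = N_h/N.
p̂_st = Σ W_h p̂_h = (460·0.686 + 80·0.417 + 430·0.452 + 420·0.391)/1390 = 0.50899

p̂_st ≈ 0.5090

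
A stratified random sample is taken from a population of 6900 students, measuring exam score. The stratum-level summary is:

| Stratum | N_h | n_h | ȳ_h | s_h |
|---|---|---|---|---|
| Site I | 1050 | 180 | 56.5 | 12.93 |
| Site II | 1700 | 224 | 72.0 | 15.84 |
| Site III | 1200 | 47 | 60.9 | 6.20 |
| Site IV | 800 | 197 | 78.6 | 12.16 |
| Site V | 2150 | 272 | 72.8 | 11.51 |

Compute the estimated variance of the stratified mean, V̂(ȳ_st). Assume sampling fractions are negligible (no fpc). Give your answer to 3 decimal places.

V̂(ȳ_st) = Σ W_h² s_h²/n_h, with W_h = N_h/N and N = 6900:
  stratum Site I: (1050/6900)²·12.93²/180 = 0.0215082
  stratum Site II: (1700/6900)²·15.84²/224 = 0.0679927
  stratum Site III: (1200/6900)²·6.20²/47 = 0.0247372
  stratum Site IV: (800/6900)²·12.16²/197 = 0.0100898
  stratum Site V: (2150/6900)²·11.51²/272 = 0.047289
V̂(ȳ_st) = 0.171617

V̂(ȳ_st) ≈ 0.172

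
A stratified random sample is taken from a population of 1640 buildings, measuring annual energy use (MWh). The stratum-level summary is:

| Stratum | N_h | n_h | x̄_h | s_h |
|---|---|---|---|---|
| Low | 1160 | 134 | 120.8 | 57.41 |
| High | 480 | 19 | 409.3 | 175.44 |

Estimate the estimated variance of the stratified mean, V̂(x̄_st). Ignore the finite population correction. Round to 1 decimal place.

V̂(x̄_st) = Σ W_h² s_h²/n_h, with W_h = N_h/N and N = 1640:
  stratum Low: (1160/1640)²·57.41²/134 = 12.3055
  stratum High: (480/1640)²·175.44²/19 = 138.771
V̂(x̄_st) = 151.076

V̂(x̄_st) ≈ 151.1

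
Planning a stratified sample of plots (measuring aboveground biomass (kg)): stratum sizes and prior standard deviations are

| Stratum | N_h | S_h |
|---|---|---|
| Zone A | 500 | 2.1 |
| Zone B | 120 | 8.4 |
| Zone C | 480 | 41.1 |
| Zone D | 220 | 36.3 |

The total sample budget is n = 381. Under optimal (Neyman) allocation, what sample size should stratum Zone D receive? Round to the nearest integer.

Neyman allocation: n_h = n · N_h S_h / Σ N_i S_i, with n = 381.
  stratum Zone A: N_h·S_h = 500·2.1 = 1050.00
  stratum Zone B: N_h·S_h = 120·8.4 = 1008.00
  stratum Zone C: N_h·S_h = 480·41.1 = 19728.00
  stratum Zone D: N_h·S_h = 220·36.3 = 7986.00
Σ N_h S_h = 29772.00
n for stratum Zone D = 381·7986.00/29772.00 = 102.199 → 102

102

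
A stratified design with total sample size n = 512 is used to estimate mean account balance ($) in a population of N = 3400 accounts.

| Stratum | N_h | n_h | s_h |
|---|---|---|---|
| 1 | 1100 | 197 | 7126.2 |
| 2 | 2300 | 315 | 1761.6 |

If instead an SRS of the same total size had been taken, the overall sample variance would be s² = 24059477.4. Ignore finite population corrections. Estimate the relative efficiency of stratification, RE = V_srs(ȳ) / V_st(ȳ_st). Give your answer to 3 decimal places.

RE ≈ 1.492

V̂(ȳ_st) = Σ W_h² s_h²/n_h, with W_h = N_h/N and N = 3400:
  stratum 1: (1100/3400)²·7126.2²/197 = 26982.2
  stratum 2: (2300/3400)²·1761.6²/315 = 4508.19
V_st = 31490.4
V_srs = s²/n = 24059477.4/512 = 46991.2
Relative efficiency = V_srs / V_st = 46991.2/31490.4 = 1.4922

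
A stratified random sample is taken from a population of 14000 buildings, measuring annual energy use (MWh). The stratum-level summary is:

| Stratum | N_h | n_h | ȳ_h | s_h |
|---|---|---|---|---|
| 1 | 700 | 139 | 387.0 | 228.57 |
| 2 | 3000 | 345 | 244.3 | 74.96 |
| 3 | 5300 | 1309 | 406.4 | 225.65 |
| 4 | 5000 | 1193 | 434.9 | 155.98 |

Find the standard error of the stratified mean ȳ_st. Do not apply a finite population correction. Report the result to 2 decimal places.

SE(ȳ_st) ≈ 3.14

V̂(ȳ_st) = Σ W_h² s_h²/n_h, with W_h = N_h/N and N = 14000:
  stratum 1: (700/14000)²·228.57²/139 = 0.939645
  stratum 2: (3000/14000)²·74.96²/345 = 0.747871
  stratum 3: (5300/14000)²·225.65²/1309 = 5.57477
  stratum 4: (5000/14000)²·155.98²/1193 = 2.60125
V̂(ȳ_st) = 9.86353
SE(ȳ_st) = √9.86353 = 3.14063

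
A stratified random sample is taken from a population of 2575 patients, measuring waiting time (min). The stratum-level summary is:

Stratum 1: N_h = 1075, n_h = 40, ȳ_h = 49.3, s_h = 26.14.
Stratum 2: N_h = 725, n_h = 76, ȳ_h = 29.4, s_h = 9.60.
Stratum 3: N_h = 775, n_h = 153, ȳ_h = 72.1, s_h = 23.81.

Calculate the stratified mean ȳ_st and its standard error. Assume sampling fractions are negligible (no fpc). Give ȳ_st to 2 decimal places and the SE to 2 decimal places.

ȳ_st ≈ 50.56, SE ≈ 1.85

ȳ_st = Σ W_h ȳ_h = (1075·49.3 + 725·29.4 + 775·72.1)/2575 = 50.55922
V̂(ȳ_st) = Σ W_h² s_h²/n_h, with W_h = N_h/N and N = 2575:
  stratum 1: (1075/2575)²·26.14²/40 = 2.97724
  stratum 2: (725/2575)²·9.60²/76 = 0.0961281
  stratum 3: (775/2575)²·23.81²/153 = 0.335642
V̂(ȳ_st) = 3.40901
SE(ȳ_st) = √3.40901 = 1.84635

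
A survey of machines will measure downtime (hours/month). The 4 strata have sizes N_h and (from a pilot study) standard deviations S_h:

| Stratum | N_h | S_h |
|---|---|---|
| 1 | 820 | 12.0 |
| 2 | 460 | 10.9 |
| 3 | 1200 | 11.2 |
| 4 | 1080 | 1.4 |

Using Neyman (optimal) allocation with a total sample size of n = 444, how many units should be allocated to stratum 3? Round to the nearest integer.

Neyman allocation: n_h = n · N_h S_h / Σ N_i S_i, with n = 444.
  stratum 1: N_h·S_h = 820·12.0 = 9840.00
  stratum 2: N_h·S_h = 460·10.9 = 5014.00
  stratum 3: N_h·S_h = 1200·11.2 = 13440.00
  stratum 4: N_h·S_h = 1080·1.4 = 1512.00
Σ N_h S_h = 29806.00
n for stratum 3 = 444·13440.00/29806.00 = 200.207 → 200

200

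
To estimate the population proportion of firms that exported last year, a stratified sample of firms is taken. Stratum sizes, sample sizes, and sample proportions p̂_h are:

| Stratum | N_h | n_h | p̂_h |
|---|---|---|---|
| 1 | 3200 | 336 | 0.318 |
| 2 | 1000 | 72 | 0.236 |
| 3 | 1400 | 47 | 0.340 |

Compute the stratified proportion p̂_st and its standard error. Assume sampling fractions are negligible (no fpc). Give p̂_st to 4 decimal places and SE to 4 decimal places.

p̂_st ≈ 0.3089, SE ≈ 0.0244

N = 5600; stratum weights W_h = N_h/N.
p̂_st = Σ W_h p̂_h = (3200·0.318 + 1000·0.236 + 1400·0.340)/5600 = 0.30886
V̂(p̂_st) = Σ W_h² p̂_h(1−p̂_h)/(n_h−1):
  stratum 1: (3200/5600)²·0.318·0.682/335 = 0.000211393
  stratum 2: (1000/5600)²·0.236·0.764/71 = 8.09787e-05
  stratum 3: (1400/5600)²·0.340·0.660/46 = 0.000304891
V̂(p̂_st) = 0.000597263; SE = √V̂ = 0.024439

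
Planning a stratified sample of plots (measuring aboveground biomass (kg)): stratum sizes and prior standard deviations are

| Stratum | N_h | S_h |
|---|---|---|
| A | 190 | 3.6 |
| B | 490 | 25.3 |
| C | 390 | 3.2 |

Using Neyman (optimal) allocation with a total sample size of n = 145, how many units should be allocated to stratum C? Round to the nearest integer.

13

Neyman allocation: n_h = n · N_h S_h / Σ N_i S_i, with n = 145.
  stratum A: N_h·S_h = 190·3.6 = 684.00
  stratum B: N_h·S_h = 490·25.3 = 12397.00
  stratum C: N_h·S_h = 390·3.2 = 1248.00
Σ N_h S_h = 14329.00
n for stratum C = 145·1248.00/14329.00 = 12.629 → 13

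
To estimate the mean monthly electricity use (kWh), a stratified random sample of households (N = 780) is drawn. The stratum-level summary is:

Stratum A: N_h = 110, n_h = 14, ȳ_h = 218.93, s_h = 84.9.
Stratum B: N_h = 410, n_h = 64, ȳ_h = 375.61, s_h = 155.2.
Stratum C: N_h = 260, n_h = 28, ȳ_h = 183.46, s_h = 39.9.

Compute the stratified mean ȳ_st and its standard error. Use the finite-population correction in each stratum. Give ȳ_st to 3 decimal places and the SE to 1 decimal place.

ȳ_st ≈ 289.464, SE ≈ 10.1

ȳ_st = Σ W_h ȳ_h = (110·218.93 + 410·375.61 + 260·183.46)/780 = 289.46410
V̂(ȳ_st) = Σ W_h² (1 − n_h/N_h) s_h²/n_h, with W_h = N_h/N and N = 780:
  stratum A: (110/780)²·(1 − 14/110)·84.9²/14 = 8.93639
  stratum B: (410/780)²·(1 − 64/410)·155.2²/64 = 87.7555
  stratum C: (260/780)²·(1 − 28/260)·39.9²/28 = 5.63715
V̂(ȳ_st) = 102.329
SE(ȳ_st) = √102.329 = 10.1158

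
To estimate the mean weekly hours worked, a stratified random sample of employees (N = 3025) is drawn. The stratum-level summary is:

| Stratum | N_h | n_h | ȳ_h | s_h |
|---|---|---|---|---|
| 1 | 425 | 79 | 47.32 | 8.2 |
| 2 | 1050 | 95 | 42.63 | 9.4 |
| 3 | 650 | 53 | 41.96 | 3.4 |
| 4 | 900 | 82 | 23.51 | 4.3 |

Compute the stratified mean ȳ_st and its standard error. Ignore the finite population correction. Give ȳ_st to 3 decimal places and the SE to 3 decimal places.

ȳ_st ≈ 37.456, SE ≈ 0.399

ȳ_st = Σ W_h ȳ_h = (425·47.32 + 1050·42.63 + 650·41.96 + 900·23.51)/3025 = 37.45636
V̂(ȳ_st) = Σ W_h² s_h²/n_h, with W_h = N_h/N and N = 3025:
  stratum 1: (425/3025)²·8.2²/79 = 0.0168007
  stratum 2: (1050/3025)²·9.4²/95 = 0.112062
  stratum 3: (650/3025)²·3.4²/53 = 0.0100707
  stratum 4: (900/3025)²·4.3²/82 = 0.0199599
V̂(ȳ_st) = 0.158894
SE(ȳ_st) = √0.158894 = 0.398615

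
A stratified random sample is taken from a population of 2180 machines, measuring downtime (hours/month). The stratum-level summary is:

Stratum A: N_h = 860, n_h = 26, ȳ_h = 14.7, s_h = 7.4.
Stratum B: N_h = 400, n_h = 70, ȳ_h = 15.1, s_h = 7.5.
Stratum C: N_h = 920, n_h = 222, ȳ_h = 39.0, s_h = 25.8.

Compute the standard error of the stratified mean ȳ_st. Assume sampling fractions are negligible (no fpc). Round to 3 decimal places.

V̂(ȳ_st) = Σ W_h² s_h²/n_h, with W_h = N_h/N and N = 2180:
  stratum A: (860/2180)²·7.4²/26 = 0.327774
  stratum B: (400/2180)²·7.5²/70 = 0.027054
  stratum C: (920/2180)²·25.8²/222 = 0.53401
V̂(ȳ_st) = 0.888837
SE(ȳ_st) = √0.888837 = 0.942782

SE(ȳ_st) ≈ 0.943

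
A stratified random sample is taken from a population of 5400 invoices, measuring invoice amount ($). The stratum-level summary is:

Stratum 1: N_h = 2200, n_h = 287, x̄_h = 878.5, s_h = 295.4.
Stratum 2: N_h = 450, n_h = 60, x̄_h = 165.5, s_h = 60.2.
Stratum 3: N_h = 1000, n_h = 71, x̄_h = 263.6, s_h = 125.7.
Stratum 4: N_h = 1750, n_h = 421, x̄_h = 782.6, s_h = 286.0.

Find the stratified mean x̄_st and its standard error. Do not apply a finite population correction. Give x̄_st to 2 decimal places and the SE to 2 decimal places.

x̄_st ≈ 674.13, SE ≈ 8.88

x̄_st = Σ W_h x̄_h = (2200·878.5 + 450·165.5 + 1000·263.6 + 1750·782.6)/5400 = 674.13426
V̂(x̄_st) = Σ W_h² s_h²/n_h, with W_h = N_h/N and N = 5400:
  stratum 1: (2200/5400)²·295.4²/287 = 50.4658
  stratum 2: (450/5400)²·60.2²/60 = 0.419449
  stratum 3: (1000/5400)²·125.7²/71 = 7.63176
  stratum 4: (1750/5400)²·286.0²/421 = 20.4051
V̂(x̄_st) = 78.9221
SE(x̄_st) = √78.9221 = 8.88381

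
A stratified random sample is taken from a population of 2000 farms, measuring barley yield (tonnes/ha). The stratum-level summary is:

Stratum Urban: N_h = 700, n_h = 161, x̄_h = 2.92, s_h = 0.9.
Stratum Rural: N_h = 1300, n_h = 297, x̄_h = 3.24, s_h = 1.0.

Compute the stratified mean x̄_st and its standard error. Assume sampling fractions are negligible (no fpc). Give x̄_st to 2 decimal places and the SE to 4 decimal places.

x̄_st ≈ 3.13, SE ≈ 0.0452

x̄_st = Σ W_h x̄_h = (700·2.92 + 1300·3.24)/2000 = 3.12800
V̂(x̄_st) = Σ W_h² s_h²/n_h, with W_h = N_h/N and N = 2000:
  stratum Urban: (700/2000)²·0.9²/161 = 0.000616304
  stratum Rural: (1300/2000)²·1.0²/297 = 0.00142256
V̂(x̄_st) = 0.00203886
SE(x̄_st) = √0.00203886 = 0.0451538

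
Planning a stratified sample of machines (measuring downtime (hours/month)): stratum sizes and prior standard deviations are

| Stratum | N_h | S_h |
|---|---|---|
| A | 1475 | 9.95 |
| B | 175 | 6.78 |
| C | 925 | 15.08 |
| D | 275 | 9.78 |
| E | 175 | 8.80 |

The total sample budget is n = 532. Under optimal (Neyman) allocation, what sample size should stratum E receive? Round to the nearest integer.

24

Neyman allocation: n_h = n · N_h S_h / Σ N_i S_i, with n = 532.
  stratum A: N_h·S_h = 1475·9.95 = 14676.25
  stratum B: N_h·S_h = 175·6.78 = 1186.50
  stratum C: N_h·S_h = 925·15.08 = 13949.00
  stratum D: N_h·S_h = 275·9.78 = 2689.50
  stratum E: N_h·S_h = 175·8.80 = 1540.00
Σ N_h S_h = 34041.25
n for stratum E = 532·1540.00/34041.25 = 24.067 → 24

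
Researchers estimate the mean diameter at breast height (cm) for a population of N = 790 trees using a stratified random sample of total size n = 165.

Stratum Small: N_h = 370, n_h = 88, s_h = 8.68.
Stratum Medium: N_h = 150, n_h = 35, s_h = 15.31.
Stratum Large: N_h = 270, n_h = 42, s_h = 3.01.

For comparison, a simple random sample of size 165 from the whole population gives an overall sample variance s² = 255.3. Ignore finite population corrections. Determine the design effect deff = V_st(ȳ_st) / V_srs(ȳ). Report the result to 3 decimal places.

deff ≈ 0.294

V̂(ȳ_st) = Σ W_h² s_h²/n_h, with W_h = N_h/N and N = 790:
  stratum Small: (370/790)²·8.68²/88 = 0.187805
  stratum Medium: (150/790)²·15.31²/35 = 0.241441
  stratum Large: (270/790)²·3.01²/42 = 0.0251975
V_st = 0.454443
V_srs = s²/n = 255.3/165 = 1.54727
deff = V_st / V_srs = 0.454443/1.54727 = 0.2937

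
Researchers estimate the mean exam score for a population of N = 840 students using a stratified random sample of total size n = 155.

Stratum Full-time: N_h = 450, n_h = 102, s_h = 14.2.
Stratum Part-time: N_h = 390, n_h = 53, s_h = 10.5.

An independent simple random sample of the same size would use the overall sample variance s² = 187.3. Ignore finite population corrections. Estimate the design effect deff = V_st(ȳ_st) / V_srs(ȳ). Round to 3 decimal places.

V̂(ȳ_st) = Σ W_h² s_h²/n_h, with W_h = N_h/N and N = 840:
  stratum Full-time: (450/840)²·14.2²/102 = 0.567339
  stratum Part-time: (390/840)²·10.5²/53 = 0.448408
V_st = 1.01575
V_srs = s²/n = 187.3/155 = 1.20839
deff = V_st / V_srs = 1.01575/1.20839 = 0.8406

deff ≈ 0.841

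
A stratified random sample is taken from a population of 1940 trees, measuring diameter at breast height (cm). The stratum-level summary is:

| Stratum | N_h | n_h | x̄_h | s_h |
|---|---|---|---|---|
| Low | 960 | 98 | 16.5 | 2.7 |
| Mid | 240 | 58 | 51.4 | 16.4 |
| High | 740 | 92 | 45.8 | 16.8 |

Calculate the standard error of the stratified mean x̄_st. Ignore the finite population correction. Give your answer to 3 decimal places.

V̂(x̄_st) = Σ W_h² s_h²/n_h, with W_h = N_h/N and N = 1940:
  stratum Low: (960/1940)²·2.7²/98 = 0.0182155
  stratum Mid: (240/1940)²·16.4²/58 = 0.0709706
  stratum High: (740/1940)²·16.8²/92 = 0.446366
V̂(x̄_st) = 0.535552
SE(x̄_st) = √0.535552 = 0.731814

SE(x̄_st) ≈ 0.732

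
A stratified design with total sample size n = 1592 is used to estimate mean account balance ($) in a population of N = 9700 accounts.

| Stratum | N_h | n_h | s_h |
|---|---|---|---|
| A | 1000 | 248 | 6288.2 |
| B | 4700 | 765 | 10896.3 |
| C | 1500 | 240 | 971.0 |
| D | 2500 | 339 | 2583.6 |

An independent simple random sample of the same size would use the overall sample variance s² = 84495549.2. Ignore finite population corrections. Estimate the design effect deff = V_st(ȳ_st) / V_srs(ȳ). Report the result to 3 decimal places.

deff ≈ 0.745

V̂(ȳ_st) = Σ W_h² s_h²/n_h, with W_h = N_h/N and N = 9700:
  stratum A: (1000/9700)²·6288.2²/248 = 1694.56
  stratum B: (4700/9700)²·10896.3²/765 = 36437.5
  stratum C: (1500/9700)²·971.0²/240 = 93.9434
  stratum D: (2500/9700)²·2583.6²/339 = 1307.94
V_st = 39534
V_srs = s²/n = 84495549.2/1592 = 53075.1
deff = V_st / V_srs = 39534/53075.1 = 0.7449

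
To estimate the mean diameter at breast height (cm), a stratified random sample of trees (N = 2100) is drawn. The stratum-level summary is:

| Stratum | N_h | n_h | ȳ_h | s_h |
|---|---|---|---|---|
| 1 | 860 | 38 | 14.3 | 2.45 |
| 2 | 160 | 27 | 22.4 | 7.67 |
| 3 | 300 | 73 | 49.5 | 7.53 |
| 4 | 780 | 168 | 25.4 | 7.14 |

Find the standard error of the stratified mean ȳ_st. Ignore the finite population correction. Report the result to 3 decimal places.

SE(ȳ_st) ≈ 0.311

V̂(ȳ_st) = Σ W_h² s_h²/n_h, with W_h = N_h/N and N = 2100:
  stratum 1: (860/2100)²·2.45²/38 = 0.0264915
  stratum 2: (160/2100)²·7.67²/27 = 0.0126482
  stratum 3: (300/2100)²·7.53²/73 = 0.0158515
  stratum 4: (780/2100)²·7.14²/168 = 0.0418637
V̂(ȳ_st) = 0.0968549
SE(ȳ_st) = √0.0968549 = 0.311215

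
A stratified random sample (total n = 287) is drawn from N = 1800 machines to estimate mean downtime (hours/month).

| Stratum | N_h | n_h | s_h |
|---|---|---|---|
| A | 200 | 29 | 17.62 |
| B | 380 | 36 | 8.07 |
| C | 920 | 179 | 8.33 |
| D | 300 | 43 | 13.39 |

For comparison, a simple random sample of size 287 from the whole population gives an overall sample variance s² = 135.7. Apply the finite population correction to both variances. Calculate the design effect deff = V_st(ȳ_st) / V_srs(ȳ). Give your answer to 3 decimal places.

deff ≈ 0.923

V̂(ȳ_st) = Σ W_h² (1 − n_h/N_h) s_h²/n_h, with W_h = N_h/N and N = 1800:
  stratum A: (200/1800)²·(1 − 29/200)·17.62²/29 = 0.113004
  stratum B: (380/1800)²·(1 − 36/380)·8.07²/36 = 0.0729863
  stratum C: (920/1800)²·(1 − 179/920)·8.33²/179 = 0.0815639
  stratum D: (300/1800)²·(1 − 43/300)·13.39²/43 = 0.0992206
V_st = 0.366775
V_srs = (1 − 287/1800)·135.7/287 = 0.397433
deff = V_st / V_srs = 0.366775/0.397433 = 0.9229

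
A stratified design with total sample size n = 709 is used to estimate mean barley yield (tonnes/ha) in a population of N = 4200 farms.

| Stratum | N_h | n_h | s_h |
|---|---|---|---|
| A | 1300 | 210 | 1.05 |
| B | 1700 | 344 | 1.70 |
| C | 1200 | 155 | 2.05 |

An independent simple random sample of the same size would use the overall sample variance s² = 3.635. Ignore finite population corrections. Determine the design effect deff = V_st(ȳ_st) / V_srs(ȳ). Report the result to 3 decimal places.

V̂(ȳ_st) = Σ W_h² s_h²/n_h, with W_h = N_h/N and N = 4200:
  stratum A: (1300/4200)²·1.05²/210 = 0.000502976
  stratum B: (1700/4200)²·1.70²/344 = 0.00137638
  stratum C: (1200/4200)²·2.05²/155 = 0.0022133
V_st = 0.00409266
V_srs = s²/n = 3.635/709 = 0.00512694
deff = V_st / V_srs = 0.00409266/0.00512694 = 0.7983

deff ≈ 0.798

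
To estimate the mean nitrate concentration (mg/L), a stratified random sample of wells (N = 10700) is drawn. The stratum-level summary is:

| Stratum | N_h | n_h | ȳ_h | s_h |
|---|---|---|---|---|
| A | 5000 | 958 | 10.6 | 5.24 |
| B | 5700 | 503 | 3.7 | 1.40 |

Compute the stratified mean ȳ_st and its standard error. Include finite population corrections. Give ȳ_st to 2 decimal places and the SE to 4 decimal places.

ȳ_st ≈ 6.92, SE ≈ 0.0779

ȳ_st = Σ W_h ȳ_h = (5000·10.6 + 5700·3.7)/10700 = 6.92430
V̂(ȳ_st) = Σ W_h² (1 − n_h/N_h) s_h²/n_h, with W_h = N_h/N and N = 10700:
  stratum A: (5000/10700)²·(1 − 958/5000)·5.24²/958 = 0.00505936
  stratum B: (5700/10700)²·(1 − 503/5700)·1.40²/503 = 0.0010082
V̂(ȳ_st) = 0.00606757
SE(ȳ_st) = √0.00606757 = 0.0778946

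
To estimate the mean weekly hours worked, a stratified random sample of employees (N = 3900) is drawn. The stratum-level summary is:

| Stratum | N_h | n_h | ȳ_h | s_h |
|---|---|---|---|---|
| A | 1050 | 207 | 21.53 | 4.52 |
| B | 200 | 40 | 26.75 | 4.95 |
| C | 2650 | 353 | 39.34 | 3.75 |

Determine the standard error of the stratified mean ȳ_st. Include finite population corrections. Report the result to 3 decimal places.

SE(ȳ_st) ≈ 0.152

V̂(ȳ_st) = Σ W_h² (1 − n_h/N_h) s_h²/n_h, with W_h = N_h/N and N = 3900:
  stratum A: (1050/3900)²·(1 − 207/1050)·4.52²/207 = 0.00574373
  stratum B: (200/3900)²·(1 − 40/200)·4.95²/40 = 0.00128876
  stratum C: (2650/3900)²·(1 − 353/2650)·3.75²/353 = 0.0159428
V̂(ȳ_st) = 0.0229753
SE(ȳ_st) = √0.0229753 = 0.151576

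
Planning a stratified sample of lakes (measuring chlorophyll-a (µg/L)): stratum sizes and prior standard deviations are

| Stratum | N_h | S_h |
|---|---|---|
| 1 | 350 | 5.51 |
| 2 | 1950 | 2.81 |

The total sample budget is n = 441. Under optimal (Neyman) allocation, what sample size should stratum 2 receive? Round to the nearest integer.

326

Neyman allocation: n_h = n · N_h S_h / Σ N_i S_i, with n = 441.
  stratum 1: N_h·S_h = 350·5.51 = 1928.50
  stratum 2: N_h·S_h = 1950·2.81 = 5479.50
Σ N_h S_h = 7408.00
n for stratum 2 = 441·5479.50/7408.00 = 326.196 → 326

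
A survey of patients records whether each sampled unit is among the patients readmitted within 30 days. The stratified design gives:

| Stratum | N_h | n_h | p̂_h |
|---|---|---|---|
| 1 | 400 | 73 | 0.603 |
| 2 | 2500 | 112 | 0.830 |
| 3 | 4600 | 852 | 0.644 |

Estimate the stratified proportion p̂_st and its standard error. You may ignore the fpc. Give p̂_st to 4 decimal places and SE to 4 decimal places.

N = 7500; stratum weights W_h = N_h/N.
p̂_st = Σ W_h p̂_h = (400·0.603 + 2500·0.830 + 4600·0.644)/7500 = 0.70381
V̂(p̂_st) = Σ W_h² p̂_h(1−p̂_h)/(n_h−1):
  stratum 1: (400/7500)²·0.603·0.397/72 = 9.45742e-06
  stratum 2: (2500/7500)²·0.830·0.170/111 = 0.000141241
  stratum 3: (4600/7500)²·0.644·0.356/851 = 0.000101344
V̂(p̂_st) = 0.000252043; SE = √V̂ = 0.0158759

p̂_st ≈ 0.7038, SE ≈ 0.0159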